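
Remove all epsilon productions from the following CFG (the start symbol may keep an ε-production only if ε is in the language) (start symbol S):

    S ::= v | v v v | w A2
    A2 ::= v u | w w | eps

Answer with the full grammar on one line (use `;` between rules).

S ::= v | v v v | w A2 | w; A2 ::= v u | w w

The nullable symbols are {A2}.
ε ∉ L(G), so no ε-production is kept.
Add the nullable-subset variants: S → w A2 gives w A2 | w.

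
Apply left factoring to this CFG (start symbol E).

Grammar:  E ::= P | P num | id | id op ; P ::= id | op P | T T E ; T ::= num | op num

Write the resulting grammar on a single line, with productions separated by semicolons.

E has alternatives sharing prefix 'P': factor to E → P E' with E' → ε | num.
E has alternatives sharing prefix 'id': factor to E → id E'' with E'' → ε | op.

E ::= P E' | id E''; P ::= id | op P | T T E; T ::= num | op num; E' ::= ε | num; E'' ::= ε | op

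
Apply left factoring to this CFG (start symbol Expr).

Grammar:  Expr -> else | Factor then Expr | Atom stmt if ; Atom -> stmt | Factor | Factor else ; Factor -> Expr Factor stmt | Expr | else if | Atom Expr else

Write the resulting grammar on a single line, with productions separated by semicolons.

Atom has alternatives sharing prefix 'Factor': factor to Atom → Factor Atom1 with Atom1 → ε | else.
Factor has alternatives sharing prefix 'Expr': factor to Factor → Expr Factor1 with Factor1 → Factor stmt | ε.

Expr -> else | Factor then Expr | Atom stmt if; Atom -> stmt | Factor Atom1; Factor -> else if | Atom Expr else | Expr Factor1; Atom1 -> ε | else; Factor1 -> Factor stmt | ε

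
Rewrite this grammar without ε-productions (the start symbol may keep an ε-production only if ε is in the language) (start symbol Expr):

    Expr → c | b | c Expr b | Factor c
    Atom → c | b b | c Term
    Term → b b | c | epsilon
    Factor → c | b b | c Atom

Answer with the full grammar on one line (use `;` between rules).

Expr → c | b | c Expr b | Factor c; Atom → c | b b | c Term; Term → b b | c; Factor → c | b b | c Atom

Nullable set = {Term}.
ε ∉ L(G), so no ε-production is kept.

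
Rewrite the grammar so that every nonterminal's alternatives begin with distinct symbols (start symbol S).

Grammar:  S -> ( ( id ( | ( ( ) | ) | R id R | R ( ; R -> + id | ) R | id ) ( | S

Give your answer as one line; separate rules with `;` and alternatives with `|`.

S has alternatives sharing prefix '( (': factor to S → ( ( S' with S' → id ( | ).
S has alternatives sharing prefix 'R': factor to S → R S'' with S'' → id R | (.

S -> ) | ( ( S' | R S''; R -> + id | ) R | id ) ( | S; S' -> id ( | ); S'' -> id R | (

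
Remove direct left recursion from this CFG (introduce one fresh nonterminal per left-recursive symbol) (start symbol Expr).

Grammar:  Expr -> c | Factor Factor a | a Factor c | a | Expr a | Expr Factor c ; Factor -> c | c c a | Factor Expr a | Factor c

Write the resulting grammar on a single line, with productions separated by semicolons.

Directly left-recursive nonterminals: Expr, Factor.
For Expr: α = {a, Factor c}, β = {c, Factor Factor a, a Factor c, a}. Rewrite as Expr → β Expr1 and Expr1 → α Expr1 | ε.
For Factor: α = {Expr a, c}, β = {c, c c a}. Rewrite as Factor → β Factor1 and Factor1 → α Factor1 | ε.

Expr -> c Expr1 | Factor Factor a Expr1 | a Factor c Expr1 | a Expr1; Factor -> c Factor1 | c c a Factor1; Expr1 -> a Expr1 | Factor c Expr1 | ε; Factor1 -> Expr a Factor1 | c Factor1 | ε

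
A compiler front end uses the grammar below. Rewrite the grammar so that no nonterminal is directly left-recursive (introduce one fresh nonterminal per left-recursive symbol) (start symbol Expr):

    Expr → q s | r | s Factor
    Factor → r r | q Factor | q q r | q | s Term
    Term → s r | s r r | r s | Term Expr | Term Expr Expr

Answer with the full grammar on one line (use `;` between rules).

Expr → q s | r | s Factor; Factor → r r | q Factor | q q r | q | s Term; Term → s r Term1 | s r r Term1 | r s Term1; Term1 → Expr Term1 | Expr Expr Term1 | eps

Directly left-recursive nonterminal: Term.
For Term: α = {Expr, Expr Expr}, β = {s r, s r r, r s}. Rewrite as Term → β Term1 and Term1 → α Term1 | ε.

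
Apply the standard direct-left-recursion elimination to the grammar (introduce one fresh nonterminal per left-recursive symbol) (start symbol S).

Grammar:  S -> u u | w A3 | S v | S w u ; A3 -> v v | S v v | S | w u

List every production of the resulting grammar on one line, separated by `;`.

S is directly left-recursive.
For S: α = {v, w u}, β = {u u, w A3}. Rewrite as S → β S' and S' → α S' | ε.

S -> u u S' | w A3 S'; A3 -> v v | S v v | S | w u; S' -> v S' | w u S' | ε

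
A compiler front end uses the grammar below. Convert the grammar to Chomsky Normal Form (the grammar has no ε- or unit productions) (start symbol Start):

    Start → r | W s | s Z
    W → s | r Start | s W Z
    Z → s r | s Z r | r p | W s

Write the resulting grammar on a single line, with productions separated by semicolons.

Start → r | W X1 | X1 Z; W → s | X2 Start | X1 Y1; Z → X1 X2 | X1 Y2 | X2 X3 | W X1; X1 → s; X2 → r; X3 → p; Y1 → W Z; Y2 → Z X2

Introduce a nonterminal for each terminal appearing in a rule of length ≥ 2: X1 → s, X2 → r, X3 → p.
Binarize each right-hand side of length ≥ 3 by chaining fresh nonterminals (Y1, Y2, …): affected rules were W → X1 W Z; Z → X1 Z X2.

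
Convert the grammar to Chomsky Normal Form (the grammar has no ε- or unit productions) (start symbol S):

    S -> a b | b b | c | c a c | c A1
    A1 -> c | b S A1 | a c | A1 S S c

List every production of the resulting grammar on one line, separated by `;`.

Introduce a nonterminal for each terminal appearing in a rule of length ≥ 2: X1 → a, X2 → b, X3 → c.
Binarize each right-hand side of length ≥ 3 by chaining fresh nonterminals (Y1, Y2, …): affected rules were S → X3 X1 X3; A1 → X2 S A1; A1 → A1 S S X3.

S -> X1 X2 | X2 X2 | c | X3 Y1 | X3 A1; A1 -> c | X2 Y2 | X1 X3 | A1 Y3; X1 -> a; X2 -> b; X3 -> c; Y1 -> X1 X3; Y2 -> S A1; Y3 -> S Y4; Y4 -> S X3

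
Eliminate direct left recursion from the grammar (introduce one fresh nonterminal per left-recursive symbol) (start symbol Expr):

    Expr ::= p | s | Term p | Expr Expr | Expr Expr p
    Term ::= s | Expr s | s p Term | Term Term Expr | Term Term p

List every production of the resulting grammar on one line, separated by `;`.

Expr, Term are directly left-recursive.
For Expr: α = {Expr, Expr p}, β = {p, s, Term p}. Rewrite as Expr → β Expr1 and Expr1 → α Expr1 | ε.
For Term: α = {Term Expr, Term p}, β = {s, Expr s, s p Term}. Rewrite as Term → β Term1 and Term1 → α Term1 | ε.

Expr ::= p Expr1 | s Expr1 | Term p Expr1; Term ::= s Term1 | Expr s Term1 | s p Term Term1; Expr1 ::= Expr Expr1 | Expr p Expr1 | ε; Term1 ::= Term Expr Term1 | Term p Term1 | ε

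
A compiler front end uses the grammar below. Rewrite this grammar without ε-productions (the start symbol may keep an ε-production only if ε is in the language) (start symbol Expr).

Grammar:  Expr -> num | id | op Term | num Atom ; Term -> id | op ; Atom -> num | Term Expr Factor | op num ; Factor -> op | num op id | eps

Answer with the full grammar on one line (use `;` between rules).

Expr -> num | id | op Term | num Atom; Term -> id | op; Atom -> num | Term Expr Factor | Term Expr | op num; Factor -> op | num op id

Nullable set = {Factor}.
ε ∉ L(G), so no ε-production is kept.
Add the nullable-subset variants: Atom → Term Expr Factor gives Term Expr Factor | Term Expr.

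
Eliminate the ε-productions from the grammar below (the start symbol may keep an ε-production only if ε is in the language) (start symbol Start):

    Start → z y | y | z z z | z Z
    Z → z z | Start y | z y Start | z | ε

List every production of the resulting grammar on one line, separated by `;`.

Start → z y | y | z z z | z Z | z; Z → z z | Start y | z y Start | z

Nullable nonterminals: {Z}.
ε ∉ L(G), so no ε-production is kept.
Add the nullable-subset variants: Start → z Z gives z Z | z.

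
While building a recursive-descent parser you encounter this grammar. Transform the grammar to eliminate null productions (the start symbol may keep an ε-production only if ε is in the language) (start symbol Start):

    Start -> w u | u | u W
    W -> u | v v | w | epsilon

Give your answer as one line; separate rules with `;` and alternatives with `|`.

Nullable set = {W}.
ε ∉ L(G), so no ε-production is kept.

Start -> w u | u | u W; W -> u | v v | w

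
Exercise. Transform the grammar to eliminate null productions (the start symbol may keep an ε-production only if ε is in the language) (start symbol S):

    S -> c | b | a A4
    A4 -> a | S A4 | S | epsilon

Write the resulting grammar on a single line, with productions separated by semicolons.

Nullable nonterminals: {A4}.
ε ∉ L(G), so no ε-production is kept.
Expand every rule over subsets of its nullable positions: S → a A4 gives a A4 | a. A4 → S A4 gives S A4 | S.

S -> c | b | a A4 | a; A4 -> a | S A4 | S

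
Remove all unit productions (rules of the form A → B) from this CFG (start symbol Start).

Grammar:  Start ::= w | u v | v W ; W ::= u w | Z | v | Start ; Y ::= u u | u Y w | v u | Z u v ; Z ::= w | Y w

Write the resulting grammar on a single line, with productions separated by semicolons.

Unit pairs: W ⇒* {Start, Z}.
Replace each nonterminal's rules with the union of the non-unit rules of every nonterminal it unit-derives.

Start ::= w | u v | v W; W ::= w | Y w | u v | v W | u w | v; Y ::= u u | u Y w | v u | Z u v; Z ::= w | Y w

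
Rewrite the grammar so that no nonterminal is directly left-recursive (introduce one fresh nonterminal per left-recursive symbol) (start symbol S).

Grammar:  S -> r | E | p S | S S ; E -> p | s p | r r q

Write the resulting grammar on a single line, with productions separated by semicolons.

S is directly left-recursive.
For S: α = {S}, β = {r, E, p S}. Rewrite as S → β S' and S' → α S' | ε.

S -> r S' | E S' | p S S'; E -> p | s p | r r q; S' -> S S' | ε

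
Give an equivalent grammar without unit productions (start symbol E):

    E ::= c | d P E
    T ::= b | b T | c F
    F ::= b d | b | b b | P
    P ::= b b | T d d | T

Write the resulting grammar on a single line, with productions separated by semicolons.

Unit pairs: F ⇒* {P, T}; P ⇒* {T}.
Replace each nonterminal's rules with the union of the non-unit rules of every nonterminal it unit-derives.

E ::= c | d P E; T ::= b | b T | c F; F ::= b d | b | b b | T d d | b T | c F; P ::= b b | T d d | b | b T | c F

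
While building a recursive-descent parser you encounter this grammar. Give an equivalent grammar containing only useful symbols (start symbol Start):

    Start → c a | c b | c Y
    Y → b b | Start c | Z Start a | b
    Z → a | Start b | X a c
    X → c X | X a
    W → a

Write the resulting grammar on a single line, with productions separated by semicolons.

Generating nonterminals: {Start, W, Y, Z}.
Reachable from Start after that: {Start, Y, Z}.
Removed useless symbols: {W, X} and every production mentioning them.

Start → c a | c b | c Y; Y → b b | Start c | Z Start a | b; Z → a | Start b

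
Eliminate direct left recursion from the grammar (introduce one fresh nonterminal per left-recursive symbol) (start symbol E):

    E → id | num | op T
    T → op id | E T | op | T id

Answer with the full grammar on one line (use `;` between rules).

E → id | num | op T; T → op id T' | E T T' | op T'; T' → id T' | ε

T is directly left-recursive.
For T: α = {id}, β = {op id, E T, op}. Rewrite as T → β T' and T' → α T' | ε.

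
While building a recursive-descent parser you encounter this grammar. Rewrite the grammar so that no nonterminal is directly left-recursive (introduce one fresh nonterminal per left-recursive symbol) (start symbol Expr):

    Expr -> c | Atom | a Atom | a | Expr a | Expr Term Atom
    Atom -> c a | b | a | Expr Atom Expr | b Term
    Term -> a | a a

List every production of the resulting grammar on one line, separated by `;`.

Directly left-recursive nonterminal: Expr.
For Expr: α = {a, Term Atom}, β = {c, Atom, a Atom, a}. Rewrite as Expr → β Expr1 and Expr1 → α Expr1 | ε.

Expr -> c Expr1 | Atom Expr1 | a Atom Expr1 | a Expr1; Atom -> c a | b | a | Expr Atom Expr | b Term; Term -> a | a a; Expr1 -> a Expr1 | Term Atom Expr1 | ε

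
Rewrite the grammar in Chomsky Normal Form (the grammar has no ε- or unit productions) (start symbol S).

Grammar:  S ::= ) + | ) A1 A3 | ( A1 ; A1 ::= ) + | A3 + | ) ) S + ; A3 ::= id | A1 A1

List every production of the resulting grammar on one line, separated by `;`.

Introduce a nonterminal for each terminal appearing in a rule of length ≥ 2: X1 → ), X2 → +, X3 → (.
Binarize each right-hand side of length ≥ 3 by chaining fresh nonterminals (Y1, Y2, …): affected rules were S → X1 A1 A3; A1 → X1 X1 S X2.

S ::= X1 X2 | X1 Y1 | X3 A1; A1 ::= X1 X2 | A3 X2 | X1 Y2; A3 ::= id | A1 A1; X1 ::= ); X2 ::= +; X3 ::= (; Y1 ::= A1 A3; Y2 ::= X1 Y3; Y3 ::= S X2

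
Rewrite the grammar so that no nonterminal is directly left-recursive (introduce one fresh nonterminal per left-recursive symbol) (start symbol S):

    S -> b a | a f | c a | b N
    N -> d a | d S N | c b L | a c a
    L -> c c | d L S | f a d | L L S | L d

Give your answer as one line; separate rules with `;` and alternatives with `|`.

S -> b a | a f | c a | b N; N -> d a | d S N | c b L | a c a; L -> c c L' | d L S L' | f a d L'; L' -> L S L' | d L' | ε

L is directly left-recursive.
For L: α = {L S, d}, β = {c c, d L S, f a d}. Rewrite as L → β L' and L' → α L' | ε.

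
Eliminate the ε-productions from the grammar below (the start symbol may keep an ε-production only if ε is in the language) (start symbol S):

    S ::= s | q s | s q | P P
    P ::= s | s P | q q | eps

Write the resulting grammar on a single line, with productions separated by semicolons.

S ::= s | q s | s q | P P | P | eps; P ::= s | s P | q q

The nullable symbols are {P, S}.
ε ∈ L(G) since S is nullable, so keep S → ε.
Add the nullable-subset variants: S → P P gives P P | P.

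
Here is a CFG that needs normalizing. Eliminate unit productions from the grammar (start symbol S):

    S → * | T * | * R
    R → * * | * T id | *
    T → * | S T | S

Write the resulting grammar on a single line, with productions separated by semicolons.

Unit pairs: T ⇒* {S}.
For every A with A ⇒* B via unit rules, add B's non-unit alternatives to A; then delete every rule of the form X → Y.

S → * | T * | * R; R → * * | * T id | *; T → * | T * | * R | S T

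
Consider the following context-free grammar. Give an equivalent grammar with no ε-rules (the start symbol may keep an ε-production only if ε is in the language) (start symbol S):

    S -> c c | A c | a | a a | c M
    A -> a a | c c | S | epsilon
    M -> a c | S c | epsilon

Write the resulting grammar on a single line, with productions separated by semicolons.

Nullable set = {A, M}.
ε ∉ L(G), so no ε-production is kept.
Expand every rule over subsets of its nullable positions: S → A c gives A c | c.

S -> c c | A c | c | a | a a | c M; A -> a a | c c | S; M -> a c | S c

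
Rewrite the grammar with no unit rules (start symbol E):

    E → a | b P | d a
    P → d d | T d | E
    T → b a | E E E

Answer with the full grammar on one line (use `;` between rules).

E → a | b P | d a; P → a | b P | d a | d d | T d; T → b a | E E E

Unit pairs: P ⇒* {E}.
For each unit pair (A, B), copy every non-unit production of B to A, then drop all unit productions.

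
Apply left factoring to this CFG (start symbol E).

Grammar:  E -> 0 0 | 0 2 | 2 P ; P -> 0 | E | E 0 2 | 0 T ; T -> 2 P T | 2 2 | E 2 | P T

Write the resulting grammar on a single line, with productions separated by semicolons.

E has alternatives sharing prefix '0': factor to E → 0 E' with E' → 0 | 2.
P has alternatives sharing prefix '0': factor to P → 0 P' with P' → ε | T.
P has alternatives sharing prefix 'E': factor to P → E P'' with P'' → ε | 0 2.
T has alternatives sharing prefix '2': factor to T → 2 T' with T' → P T | 2.

E -> 2 P | 0 E'; P -> 0 P' | E P''; T -> E 2 | P T | 2 T'; E' -> 0 | 2; P' -> eps | T; P'' -> eps | 0 2; T' -> P T | 2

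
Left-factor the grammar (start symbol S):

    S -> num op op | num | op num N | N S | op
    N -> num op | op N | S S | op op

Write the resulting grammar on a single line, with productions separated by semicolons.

S has alternatives sharing prefix 'num': factor to S → num S' with S' → op op | ε.
S has alternatives sharing prefix 'op': factor to S → op S'' with S'' → num N | ε.
N has alternatives sharing prefix 'op': factor to N → op N' with N' → N | op.

S -> N S | num S' | op S''; N -> num op | S S | op N'; S' -> op op | eps; S'' -> num N | eps; N' -> N | op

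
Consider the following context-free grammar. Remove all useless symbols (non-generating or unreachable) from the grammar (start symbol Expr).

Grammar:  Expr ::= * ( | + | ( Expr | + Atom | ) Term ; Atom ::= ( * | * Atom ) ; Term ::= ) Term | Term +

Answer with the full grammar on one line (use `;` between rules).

Expr ::= * ( | + | ( Expr | + Atom; Atom ::= ( * | * Atom )

Generating nonterminals: {Atom, Expr}.
Reachable from Expr after that: {Atom, Expr}.
Removed useless symbols: {Term} and every production mentioning them.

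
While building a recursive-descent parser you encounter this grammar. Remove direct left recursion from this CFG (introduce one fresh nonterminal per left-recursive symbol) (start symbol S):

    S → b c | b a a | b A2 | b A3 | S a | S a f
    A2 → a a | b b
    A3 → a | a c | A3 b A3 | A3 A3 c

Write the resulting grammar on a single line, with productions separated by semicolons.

Left recursion appears on S, A3.
For S: α = {a, a f}, β = {b c, b a a, b A2, b A3}. Rewrite as S → β S' and S' → α S' | ε.
For A3: α = {b A3, A3 c}, β = {a, a c}. Rewrite as A3 → β A3' and A3' → α A3' | ε.

S → b c S' | b a a S' | b A2 S' | b A3 S'; A2 → a a | b b; A3 → a A3' | a c A3'; S' → a S' | a f S' | ε; A3' → b A3 A3' | A3 c A3' | ε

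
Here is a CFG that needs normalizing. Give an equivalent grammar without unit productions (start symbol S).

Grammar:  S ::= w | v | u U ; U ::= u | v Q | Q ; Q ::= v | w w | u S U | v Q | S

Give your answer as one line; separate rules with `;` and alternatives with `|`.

S ::= w | v | u U; U ::= u | v Q | w | v | u U | w w | u S U; Q ::= w | v | u U | w w | u S U | v Q

Unit pairs: Q ⇒* {S}; U ⇒* {Q, S}.
Replace each nonterminal's rules with the union of the non-unit rules of every nonterminal it unit-derives.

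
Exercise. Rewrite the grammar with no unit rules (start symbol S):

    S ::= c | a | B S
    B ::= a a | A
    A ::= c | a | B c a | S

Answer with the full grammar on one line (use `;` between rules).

S ::= c | a | B S; B ::= a a | c | a | B S | B c a; A ::= c | a | B S | B c a

Unit pairs: A ⇒* {S}; B ⇒* {A, S}.
For every A with A ⇒* B via unit rules, add B's non-unit alternatives to A; then delete every rule of the form X → Y.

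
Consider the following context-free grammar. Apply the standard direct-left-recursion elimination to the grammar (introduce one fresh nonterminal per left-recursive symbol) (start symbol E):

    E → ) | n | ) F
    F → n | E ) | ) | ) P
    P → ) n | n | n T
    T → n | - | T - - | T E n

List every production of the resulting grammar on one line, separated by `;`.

E → ) | n | ) F; F → n | E ) | ) | ) P; P → ) n | n | n T; T → n T' | - T'; T' → - - T' | E n T' | ε

Left recursion appears on T.
For T: α = {- -, E n}, β = {n, -}. Rewrite as T → β T' and T' → α T' | ε.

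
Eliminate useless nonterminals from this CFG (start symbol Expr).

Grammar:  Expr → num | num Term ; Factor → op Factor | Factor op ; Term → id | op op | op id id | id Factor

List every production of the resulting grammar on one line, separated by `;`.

Generating nonterminals: {Expr, Term}.
Reachable from Expr after that: {Expr, Term}.
Removed useless symbols: {Factor} and every production mentioning them.

Expr → num | num Term; Term → id | op op | op id id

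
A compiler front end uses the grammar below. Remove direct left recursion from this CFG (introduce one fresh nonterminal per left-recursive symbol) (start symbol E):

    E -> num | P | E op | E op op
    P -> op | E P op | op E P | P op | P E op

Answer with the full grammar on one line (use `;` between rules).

E -> num E' | P E'; P -> op P' | E P op P' | op E P P'; E' -> op E' | op op E' | ε; P' -> op P' | E op P' | ε

E, P are directly left-recursive.
For E: α = {op, op op}, β = {num, P}. Rewrite as E → β E' and E' → α E' | ε.
For P: α = {op, E op}, β = {op, E P op, op E P}. Rewrite as P → β P' and P' → α P' | ε.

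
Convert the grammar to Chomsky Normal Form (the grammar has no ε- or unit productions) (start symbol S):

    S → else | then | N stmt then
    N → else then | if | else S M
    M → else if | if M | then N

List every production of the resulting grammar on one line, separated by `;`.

S → else | then | N Y1; N → X3 X2 | if | X3 Y2; M → X3 X4 | X4 M | X2 N; X1 → stmt; X2 → then; X3 → else; X4 → if; Y1 → X1 X2; Y2 → S M

Introduce a nonterminal for each terminal appearing in a rule of length ≥ 2: X1 → stmt, X2 → then, X3 → else, X4 → if.
Binarize each right-hand side of length ≥ 3 by chaining fresh nonterminals (Y1, Y2, …): affected rules were S → N X1 X2; N → X3 S M.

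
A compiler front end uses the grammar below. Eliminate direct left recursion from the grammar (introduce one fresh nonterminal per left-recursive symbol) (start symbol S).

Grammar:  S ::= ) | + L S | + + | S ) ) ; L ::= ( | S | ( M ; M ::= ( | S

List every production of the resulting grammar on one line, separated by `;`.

Left recursion appears on S.
For S: α = {) )}, β = {), + L S, + +}. Rewrite as S → β S' and S' → α S' | ε.

S ::= ) S' | + L S S' | + + S'; L ::= ( | S | ( M; M ::= ( | S; S' ::= ) ) S' | ε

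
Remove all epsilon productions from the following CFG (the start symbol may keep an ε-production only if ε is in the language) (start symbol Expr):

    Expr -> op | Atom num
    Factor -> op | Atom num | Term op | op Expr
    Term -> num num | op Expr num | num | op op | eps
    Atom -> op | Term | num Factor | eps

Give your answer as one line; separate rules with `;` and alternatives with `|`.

Nullable set = {Atom, Term}.
ε ∉ L(G), so no ε-production is kept.
Add the nullable-subset variants: Expr → Atom num gives Atom num | num. Factor → Atom num gives Atom num | num.

Expr -> op | Atom num | num; Factor -> op | Atom num | num | Term op | op Expr; Term -> num num | op Expr num | num | op op; Atom -> op | Term | num Factor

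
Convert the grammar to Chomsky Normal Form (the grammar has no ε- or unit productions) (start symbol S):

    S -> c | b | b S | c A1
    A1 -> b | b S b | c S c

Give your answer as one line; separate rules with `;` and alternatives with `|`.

S -> c | b | X1 S | X2 A1; A1 -> b | X1 Y1 | X2 Y2; X1 -> b; X2 -> c; Y1 -> S X1; Y2 -> S X2

Introduce a nonterminal for each terminal appearing in a rule of length ≥ 2: X1 → b, X2 → c.
Binarize each right-hand side of length ≥ 3 by chaining fresh nonterminals (Y1, Y2, …): affected rules were A1 → X1 S X1; A1 → X2 S X2.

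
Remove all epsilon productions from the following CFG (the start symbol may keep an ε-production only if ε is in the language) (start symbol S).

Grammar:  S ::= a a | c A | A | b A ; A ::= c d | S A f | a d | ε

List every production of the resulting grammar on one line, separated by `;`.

S ::= a a | c A | c | A | b A | b | ε; A ::= c d | S A f | S f | A f | f | a d

The nullable symbols are {A, S}.
ε ∈ L(G) since S is nullable, so keep S → ε.
For each production, add variants omitting each subset of nullable occurrences: S → c A gives c A | c. S → b A gives b A | b. A → S A f gives S A f | S f | A f | f.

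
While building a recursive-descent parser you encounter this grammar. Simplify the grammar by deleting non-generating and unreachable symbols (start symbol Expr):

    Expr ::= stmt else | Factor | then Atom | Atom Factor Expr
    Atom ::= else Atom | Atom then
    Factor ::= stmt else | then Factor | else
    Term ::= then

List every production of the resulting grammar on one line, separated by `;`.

Expr ::= stmt else | Factor; Factor ::= stmt else | then Factor | else

Generating nonterminals: {Expr, Factor, Term}.
Reachable from Expr after that: {Expr, Factor}.
Removed useless symbols: {Atom, Term} and every production mentioning them.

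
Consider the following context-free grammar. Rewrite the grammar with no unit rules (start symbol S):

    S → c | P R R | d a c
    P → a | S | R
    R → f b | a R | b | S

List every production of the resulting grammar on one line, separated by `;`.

S → c | P R R | d a c; P → c | P R R | d a c | a | f b | a R | b; R → c | P R R | d a c | f b | a R | b

Unit pairs: P ⇒* {R, S}; R ⇒* {S}.
For each unit pair (A, B), copy every non-unit production of B to A, then drop all unit productions.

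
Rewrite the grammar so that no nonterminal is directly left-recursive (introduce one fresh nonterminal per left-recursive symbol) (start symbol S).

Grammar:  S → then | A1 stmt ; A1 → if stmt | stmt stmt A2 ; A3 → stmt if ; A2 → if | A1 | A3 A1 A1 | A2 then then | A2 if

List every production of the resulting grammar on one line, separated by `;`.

S → then | A1 stmt; A1 → if stmt | stmt stmt A2; A3 → stmt if; A2 → if A2' | A1 A2' | A3 A1 A1 A2'; A2' → then then A2' | if A2' | ε

A2 is directly left-recursive.
For A2: α = {then then, if}, β = {if, A1, A3 A1 A1}. Rewrite as A2 → β A2' and A2' → α A2' | ε.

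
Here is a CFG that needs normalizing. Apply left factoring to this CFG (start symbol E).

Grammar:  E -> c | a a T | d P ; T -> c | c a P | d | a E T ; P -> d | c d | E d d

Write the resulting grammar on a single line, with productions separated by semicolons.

T has alternatives sharing prefix 'c': factor to T → c T' with T' → ε | a P.

E -> c | a a T | d P; T -> d | a E T | c T'; P -> d | c d | E d d; T' -> ε | a P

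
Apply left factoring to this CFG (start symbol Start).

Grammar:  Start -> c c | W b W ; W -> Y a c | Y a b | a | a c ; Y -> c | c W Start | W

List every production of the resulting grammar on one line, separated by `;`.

Start -> c c | W b W; W -> Y a W1 | a W2; Y -> W | c Y1; W1 -> c | b; W2 -> ε | c; Y1 -> ε | W Start

W has alternatives sharing prefix 'Y a': factor to W → Y a W1 with W1 → c | b.
W has alternatives sharing prefix 'a': factor to W → a W2 with W2 → ε | c.
Y has alternatives sharing prefix 'c': factor to Y → c Y1 with Y1 → ε | W Start.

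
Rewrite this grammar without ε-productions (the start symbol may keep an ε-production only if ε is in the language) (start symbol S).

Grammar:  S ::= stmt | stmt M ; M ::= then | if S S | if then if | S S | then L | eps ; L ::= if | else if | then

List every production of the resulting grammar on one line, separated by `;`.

The nullable symbols are {M}.
ε ∉ L(G), so no ε-production is kept.

S ::= stmt | stmt M; M ::= then | if S S | if then if | S S | then L; L ::= if | else if | then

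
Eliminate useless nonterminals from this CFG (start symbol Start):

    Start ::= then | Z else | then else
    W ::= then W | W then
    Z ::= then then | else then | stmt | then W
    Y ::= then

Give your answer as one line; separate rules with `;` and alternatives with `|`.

Generating nonterminals: {Start, Y, Z}.
Reachable from Start after that: {Start, Z}.
Removed useless symbols: {W, Y} and every production mentioning them.

Start ::= then | Z else | then else; Z ::= then then | else then | stmt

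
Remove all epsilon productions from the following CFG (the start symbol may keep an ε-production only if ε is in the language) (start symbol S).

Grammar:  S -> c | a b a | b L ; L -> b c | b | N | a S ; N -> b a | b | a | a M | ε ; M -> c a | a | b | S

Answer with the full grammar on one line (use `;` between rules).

Nullable nonterminals: {L, N}.
ε ∉ L(G), so no ε-production is kept.
For each production, add variants omitting each subset of nullable occurrences: S → b L gives b L | b.

S -> c | a b a | b L | b; L -> b c | b | N | a S; N -> b a | b | a | a M; M -> c a | a | b | S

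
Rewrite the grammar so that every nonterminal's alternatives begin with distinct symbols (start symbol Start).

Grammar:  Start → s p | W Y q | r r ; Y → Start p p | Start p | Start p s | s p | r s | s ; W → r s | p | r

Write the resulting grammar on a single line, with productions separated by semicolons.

Start → s p | W Y q | r r; Y → r s | Start p Y1 | s Y2; W → p | r W1; Y1 → p | ε | s; Y2 → p | ε; W1 → s | ε

Y has alternatives sharing prefix 'Start p': factor to Y → Start p Y1 with Y1 → p | ε | s.
Y has alternatives sharing prefix 's': factor to Y → s Y2 with Y2 → p | ε.
W has alternatives sharing prefix 'r': factor to W → r W1 with W1 → s | ε.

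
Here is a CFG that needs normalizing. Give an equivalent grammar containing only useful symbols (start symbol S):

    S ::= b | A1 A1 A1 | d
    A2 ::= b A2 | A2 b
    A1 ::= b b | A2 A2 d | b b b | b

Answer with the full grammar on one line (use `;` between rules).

S ::= b | A1 A1 A1 | d; A1 ::= b b | b b b | b

Generating nonterminals: {A1, S}.
Reachable from S after that: {A1, S}.
Removed useless symbols: {A2} and every production mentioning them.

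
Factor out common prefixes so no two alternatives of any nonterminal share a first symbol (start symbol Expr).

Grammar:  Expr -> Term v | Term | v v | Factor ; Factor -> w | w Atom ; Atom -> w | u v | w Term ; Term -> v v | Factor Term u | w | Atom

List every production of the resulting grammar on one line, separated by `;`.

Expr has alternatives sharing prefix 'Term': factor to Expr → Term Expr1 with Expr1 → v | ε.
Factor has alternatives sharing prefix 'w': factor to Factor → w Factor1 with Factor1 → ε | Atom.
Atom has alternatives sharing prefix 'w': factor to Atom → w Atom1 with Atom1 → ε | Term.

Expr -> v v | Factor | Term Expr1; Factor -> w Factor1; Atom -> u v | w Atom1; Term -> v v | Factor Term u | w | Atom; Expr1 -> v | ε; Factor1 -> ε | Atom; Atom1 -> ε | Term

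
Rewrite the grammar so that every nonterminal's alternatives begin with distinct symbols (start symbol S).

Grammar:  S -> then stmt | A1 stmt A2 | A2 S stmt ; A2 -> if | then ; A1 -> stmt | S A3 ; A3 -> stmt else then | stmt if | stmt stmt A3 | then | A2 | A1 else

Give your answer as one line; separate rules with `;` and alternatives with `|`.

S -> then stmt | A1 stmt A2 | A2 S stmt; A2 -> if | then; A1 -> stmt | S A3; A3 -> then | A2 | A1 else | stmt A3'; A3' -> else then | if | stmt A3

A3 has alternatives sharing prefix 'stmt': factor to A3 → stmt A3' with A3' → else then | if | stmt A3.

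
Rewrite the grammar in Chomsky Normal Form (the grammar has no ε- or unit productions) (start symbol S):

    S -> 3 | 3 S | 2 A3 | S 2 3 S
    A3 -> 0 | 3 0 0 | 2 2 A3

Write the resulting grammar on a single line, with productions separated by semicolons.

S -> 3 | X1 S | X2 A3 | S Y1; A3 -> 0 | X1 Y3 | X2 Y4; X1 -> 3; X2 -> 2; X3 -> 0; Y1 -> X2 Y2; Y2 -> X1 S; Y3 -> X3 X3; Y4 -> X2 A3

Introduce a nonterminal for each terminal appearing in a rule of length ≥ 2: X1 → 3, X2 → 2, X3 → 0.
Binarize each right-hand side of length ≥ 3 by chaining fresh nonterminals (Y1, Y2, …): affected rules were S → S X2 X1 S; A3 → X1 X3 X3; A3 → X2 X2 A3.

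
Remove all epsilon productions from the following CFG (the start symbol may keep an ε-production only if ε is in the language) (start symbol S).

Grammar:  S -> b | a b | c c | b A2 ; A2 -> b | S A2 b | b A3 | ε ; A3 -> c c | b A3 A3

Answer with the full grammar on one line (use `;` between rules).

S -> b | a b | c c | b A2; A2 -> b | S A2 b | S b | b A3; A3 -> c c | b A3 A3

Nullable nonterminals: {A2}.
ε ∉ L(G), so no ε-production is kept.
For each production, add variants omitting each subset of nullable occurrences: A2 → S A2 b gives S A2 b | S b.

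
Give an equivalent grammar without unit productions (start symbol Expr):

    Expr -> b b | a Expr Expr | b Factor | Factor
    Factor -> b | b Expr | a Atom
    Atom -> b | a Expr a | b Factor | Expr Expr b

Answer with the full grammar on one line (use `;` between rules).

Expr -> b | b Expr | a Atom | b b | a Expr Expr | b Factor; Factor -> b | b Expr | a Atom; Atom -> b | a Expr a | b Factor | Expr Expr b

Unit pairs: Expr ⇒* {Factor}.
For every A with A ⇒* B via unit rules, add B's non-unit alternatives to A; then delete every rule of the form X → Y.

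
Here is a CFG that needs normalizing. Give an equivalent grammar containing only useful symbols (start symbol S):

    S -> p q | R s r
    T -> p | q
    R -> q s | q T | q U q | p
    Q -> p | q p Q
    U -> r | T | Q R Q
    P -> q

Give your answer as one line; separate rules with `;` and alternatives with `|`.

S -> p q | R s r; T -> p | q; R -> q s | q T | q U q | p; Q -> p | q p Q; U -> r | T | Q R Q

Generating nonterminals: {P, Q, R, S, T, U}.
Reachable from S after that: {Q, R, S, T, U}.
Removed useless symbols: {P} and every production mentioning them.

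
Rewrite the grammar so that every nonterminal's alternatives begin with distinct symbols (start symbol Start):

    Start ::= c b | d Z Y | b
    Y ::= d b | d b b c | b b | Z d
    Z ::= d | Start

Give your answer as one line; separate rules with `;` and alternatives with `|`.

Y has alternatives sharing prefix 'd b': factor to Y → d b Y1 with Y1 → ε | b c.

Start ::= c b | d Z Y | b; Y ::= b b | Z d | d b Y1; Z ::= d | Start; Y1 ::= ε | b c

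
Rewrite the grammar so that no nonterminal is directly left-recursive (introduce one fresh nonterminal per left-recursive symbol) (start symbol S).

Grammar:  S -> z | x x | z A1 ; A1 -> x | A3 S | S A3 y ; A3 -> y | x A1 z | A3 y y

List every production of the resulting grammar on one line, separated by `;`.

A3 is directly left-recursive.
For A3: α = {y y}, β = {y, x A1 z}. Rewrite as A3 → β A3' and A3' → α A3' | ε.

S -> z | x x | z A1; A1 -> x | A3 S | S A3 y; A3 -> y A3' | x A1 z A3'; A3' -> y y A3' | eps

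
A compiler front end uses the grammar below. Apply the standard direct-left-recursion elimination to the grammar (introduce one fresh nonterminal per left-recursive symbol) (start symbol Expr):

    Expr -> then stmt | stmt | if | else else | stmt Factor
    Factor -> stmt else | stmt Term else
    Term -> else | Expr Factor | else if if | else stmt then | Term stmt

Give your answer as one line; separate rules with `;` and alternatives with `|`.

Directly left-recursive nonterminal: Term.
For Term: α = {stmt}, β = {else, Expr Factor, else if if, else stmt then}. Rewrite as Term → β Term1 and Term1 → α Term1 | ε.

Expr -> then stmt | stmt | if | else else | stmt Factor; Factor -> stmt else | stmt Term else; Term -> else Term1 | Expr Factor Term1 | else if if Term1 | else stmt then Term1; Term1 -> stmt Term1 | ε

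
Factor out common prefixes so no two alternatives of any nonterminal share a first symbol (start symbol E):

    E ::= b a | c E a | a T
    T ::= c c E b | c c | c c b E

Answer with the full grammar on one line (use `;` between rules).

E ::= b a | c E a | a T; T ::= c c T'; T' ::= E b | ε | b E

T has alternatives sharing prefix 'c c': factor to T → c c T' with T' → E b | ε | b E.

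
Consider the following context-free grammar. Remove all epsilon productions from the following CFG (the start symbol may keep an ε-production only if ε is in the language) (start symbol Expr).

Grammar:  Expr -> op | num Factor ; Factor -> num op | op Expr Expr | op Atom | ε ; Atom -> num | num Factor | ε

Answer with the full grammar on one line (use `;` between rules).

Nullable nonterminals: {Atom, Factor}.
ε ∉ L(G), so no ε-production is kept.
For each production, add variants omitting each subset of nullable occurrences: Expr → num Factor gives num Factor | num. Factor → op Atom gives op Atom | op.

Expr -> op | num Factor | num; Factor -> num op | op Expr Expr | op Atom | op; Atom -> num | num Factor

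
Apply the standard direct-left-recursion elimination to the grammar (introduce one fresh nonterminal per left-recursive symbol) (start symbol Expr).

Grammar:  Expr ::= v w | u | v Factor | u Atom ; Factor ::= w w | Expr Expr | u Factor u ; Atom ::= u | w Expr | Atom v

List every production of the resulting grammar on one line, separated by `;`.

Left recursion appears on Atom.
For Atom: α = {v}, β = {u, w Expr}. Rewrite as Atom → β Atom1 and Atom1 → α Atom1 | ε.

Expr ::= v w | u | v Factor | u Atom; Factor ::= w w | Expr Expr | u Factor u; Atom ::= u Atom1 | w Expr Atom1; Atom1 ::= v Atom1 | ε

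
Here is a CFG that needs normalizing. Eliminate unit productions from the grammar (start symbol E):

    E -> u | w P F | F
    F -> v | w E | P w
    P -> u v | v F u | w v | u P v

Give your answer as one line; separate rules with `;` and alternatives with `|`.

Unit pairs: E ⇒* {F}.
For every A with A ⇒* B via unit rules, add B's non-unit alternatives to A; then delete every rule of the form X → Y.

E -> u | w P F | v | w E | P w; F -> v | w E | P w; P -> u v | v F u | w v | u P v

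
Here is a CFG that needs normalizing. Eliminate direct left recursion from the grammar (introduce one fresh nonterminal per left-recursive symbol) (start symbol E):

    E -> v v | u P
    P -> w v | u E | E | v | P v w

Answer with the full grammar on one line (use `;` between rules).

P is directly left-recursive.
For P: α = {v w}, β = {w v, u E, E, v}. Rewrite as P → β P' and P' → α P' | ε.

E -> v v | u P; P -> w v P' | u E P' | E P' | v P'; P' -> v w P' | ε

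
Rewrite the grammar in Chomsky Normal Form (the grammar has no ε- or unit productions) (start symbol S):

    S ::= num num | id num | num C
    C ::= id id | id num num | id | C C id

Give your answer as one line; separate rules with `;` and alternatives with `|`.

Introduce a nonterminal for each terminal appearing in a rule of length ≥ 2: X1 → num, X2 → id.
Binarize each right-hand side of length ≥ 3 by chaining fresh nonterminals (Y1, Y2, …): affected rules were C → X2 X1 X1; C → C C X2.

S ::= X1 X1 | X2 X1 | X1 C; C ::= X2 X2 | X2 Y1 | id | C Y2; X1 ::= num; X2 ::= id; Y1 ::= X1 X1; Y2 ::= C X2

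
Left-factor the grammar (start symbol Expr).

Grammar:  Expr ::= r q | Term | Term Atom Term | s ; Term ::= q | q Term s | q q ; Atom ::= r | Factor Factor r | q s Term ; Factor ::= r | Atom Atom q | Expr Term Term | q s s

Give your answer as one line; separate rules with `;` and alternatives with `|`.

Expr ::= r q | s | Term Expr1; Term ::= q Term1; Atom ::= r | Factor Factor r | q s Term; Factor ::= r | Atom Atom q | Expr Term Term | q s s; Expr1 ::= ε | Atom Term; Term1 ::= ε | Term s | q

Expr has alternatives sharing prefix 'Term': factor to Expr → Term Expr1 with Expr1 → ε | Atom Term.
Term has alternatives sharing prefix 'q': factor to Term → q Term1 with Term1 → ε | Term s | q.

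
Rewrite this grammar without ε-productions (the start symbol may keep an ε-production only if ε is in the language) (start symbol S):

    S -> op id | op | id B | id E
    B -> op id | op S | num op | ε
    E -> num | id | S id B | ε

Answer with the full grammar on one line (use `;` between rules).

S -> op id | op | id B | id | id E; B -> op id | op S | num op; E -> num | id | S id B | S id

Nullable nonterminals: {B, E}.
ε ∉ L(G), so no ε-production is kept.
Expand every rule over subsets of its nullable positions: S → id B gives id B | id. E → S id B gives S id B | S id.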